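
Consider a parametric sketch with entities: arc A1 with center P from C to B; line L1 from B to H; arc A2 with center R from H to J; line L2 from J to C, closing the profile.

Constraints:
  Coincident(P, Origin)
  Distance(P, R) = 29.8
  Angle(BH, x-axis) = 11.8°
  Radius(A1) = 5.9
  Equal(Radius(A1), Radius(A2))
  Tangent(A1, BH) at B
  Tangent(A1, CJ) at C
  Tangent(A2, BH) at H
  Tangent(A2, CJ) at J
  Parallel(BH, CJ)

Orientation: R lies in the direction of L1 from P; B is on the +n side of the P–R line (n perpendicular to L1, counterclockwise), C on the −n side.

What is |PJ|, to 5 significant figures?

30.378

The slot axis is L1's direction at 11.8°, so u = (cos 11.8°, sin 11.8°) = (0.97887, 0.20450) and n = (−sin 11.8°, cos 11.8°) = (-0.20450, 0.97887). P is at the origin and R lies 29.8 along u from P, so R = 29.8·u = (29.170, 6.0940). Tangency of A1 to both parallel lines with radius 5.9 puts B and C at P ± 5.9·n: B = (-1.2065, 5.7753), C = (1.2065, -5.7753). Equal radii place H and J the same way about R: H = R + 5.9·n = (27.964, 11.869), J = R − 5.9·n = (30.377, 0.31866). Then |PJ| = |J − P| = 30.378.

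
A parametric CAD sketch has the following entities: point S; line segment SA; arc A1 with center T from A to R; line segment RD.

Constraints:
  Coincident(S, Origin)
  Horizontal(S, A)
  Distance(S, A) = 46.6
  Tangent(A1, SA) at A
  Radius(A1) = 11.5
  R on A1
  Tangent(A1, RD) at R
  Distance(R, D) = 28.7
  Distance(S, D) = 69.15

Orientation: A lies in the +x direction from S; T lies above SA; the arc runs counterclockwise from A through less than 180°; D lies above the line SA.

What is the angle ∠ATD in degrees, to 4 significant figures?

163.0°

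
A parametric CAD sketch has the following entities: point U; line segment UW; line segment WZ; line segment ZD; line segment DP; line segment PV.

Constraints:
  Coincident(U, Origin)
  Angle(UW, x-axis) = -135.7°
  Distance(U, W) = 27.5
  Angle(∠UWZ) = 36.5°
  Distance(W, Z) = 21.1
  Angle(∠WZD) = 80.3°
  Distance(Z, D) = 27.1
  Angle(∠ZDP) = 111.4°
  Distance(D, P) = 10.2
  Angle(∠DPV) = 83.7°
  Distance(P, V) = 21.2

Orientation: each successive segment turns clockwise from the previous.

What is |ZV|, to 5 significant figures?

18.242

U is at the origin; UW runs at -135.7° with length 27.5, so W = (-19.682, -19.206). ∠UWZ = 36.5° gives WZ at 80.800° from the x-axis; with |WZ| = 21.1, Z = (-16.308, 1.6222). ∠WZD = 80.3° gives ZD at -18.900° from the x-axis; with |ZD| = 27.1, D = (9.3309, -7.1560). ∠ZDP = 111.4° gives DP at -87.500° from the x-axis; with |DP| = 10.2, P = (9.7758, -17.346). ∠DPV = 83.7° gives PV at 176.20° from the x-axis; with |PV| = 21.2, V = (-11.378, -15.941). Then |ZV| = |V − Z| = 18.242.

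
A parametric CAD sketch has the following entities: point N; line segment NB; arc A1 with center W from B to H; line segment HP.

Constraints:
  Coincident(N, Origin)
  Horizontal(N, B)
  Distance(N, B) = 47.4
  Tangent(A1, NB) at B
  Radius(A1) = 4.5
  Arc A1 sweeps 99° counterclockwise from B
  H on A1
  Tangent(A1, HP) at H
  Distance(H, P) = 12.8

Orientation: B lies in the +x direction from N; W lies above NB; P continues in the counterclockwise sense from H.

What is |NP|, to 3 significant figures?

52.9

N is at the origin; N and B share the same y with |NB| = 47.4 and B on the +x side, so B = (47.4, 0.00). A1 meets NB tangentially, so WB is at right angles to NB, so W = B + (0, 4.5) = (47.4, 4.50). On A1, B sits at bearing -90° from W; a 99° counterclockwise sweep puts H at bearing 9°, so H = W + 4.5·(cos 9°, sin 9°) = (51.8, 5.20). Since A1 is tangent to HP there, WH ⟂ HP, so HP runs along (−sin 9°, cos 9°); with |HP| = 12.8, P = (49.8, 17.8). Then |NP| = |P − N| = 52.9.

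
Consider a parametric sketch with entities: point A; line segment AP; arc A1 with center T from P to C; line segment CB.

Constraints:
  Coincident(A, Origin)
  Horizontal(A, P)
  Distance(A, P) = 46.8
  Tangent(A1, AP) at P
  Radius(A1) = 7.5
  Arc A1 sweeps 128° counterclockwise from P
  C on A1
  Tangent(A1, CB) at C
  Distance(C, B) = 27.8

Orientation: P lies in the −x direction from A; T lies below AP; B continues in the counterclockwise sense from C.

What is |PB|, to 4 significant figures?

35.82

On A1, P sits at bearing 90° from T; a 128° counterclockwise sweep puts C at bearing 218°, so C = T + 7.5·(cos 218°, sin 218°) = (-52.71, -12.12). Tangency of A1 to CB means the radius TC is perpendicular to CB, so CB runs along (−sin 218°, cos 218°); with |CB| = 27.8, B = (-35.59, -34.02). Then |PB| = |B − P| = 35.82.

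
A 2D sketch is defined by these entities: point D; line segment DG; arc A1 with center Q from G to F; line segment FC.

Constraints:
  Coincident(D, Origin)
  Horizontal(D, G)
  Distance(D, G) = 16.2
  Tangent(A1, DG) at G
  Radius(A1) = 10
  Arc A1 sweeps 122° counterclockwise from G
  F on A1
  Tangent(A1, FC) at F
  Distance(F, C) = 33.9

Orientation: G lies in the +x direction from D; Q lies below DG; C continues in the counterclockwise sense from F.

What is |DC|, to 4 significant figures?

50.99

On A1, G sits at bearing 90° from Q; a 122° counterclockwise sweep puts F at bearing 212°, so F = Q + 10.0·(cos 212°, sin 212°) = (7.720, -15.30). Tangency of A1 to FC means the radius QF is perpendicular to FC, so FC runs along (−sin 212°, cos 212°); with |FC| = 33.9, C = (25.68, -44.05). Then |DC| = |C − D| = 50.99.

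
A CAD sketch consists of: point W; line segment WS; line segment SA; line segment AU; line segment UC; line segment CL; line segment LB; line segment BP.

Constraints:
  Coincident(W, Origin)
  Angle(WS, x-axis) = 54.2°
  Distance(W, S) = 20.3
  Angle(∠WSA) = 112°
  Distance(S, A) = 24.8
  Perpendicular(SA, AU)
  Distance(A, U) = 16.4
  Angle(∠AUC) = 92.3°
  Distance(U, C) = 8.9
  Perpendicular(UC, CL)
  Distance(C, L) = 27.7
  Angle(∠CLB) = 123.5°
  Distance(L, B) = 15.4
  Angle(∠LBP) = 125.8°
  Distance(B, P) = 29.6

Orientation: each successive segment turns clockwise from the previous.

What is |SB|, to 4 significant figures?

33.79

UC is perpendicular to CL, so CL runs at 78.50°; with |CL| = 27.7, L = (28.85, 23.54). ∠CLB = 123.5° gives LB at 22.00° from the x-axis; with |LB| = 15.4, B = (43.13, 29.31). Then |SB| = |B − S| = 33.79.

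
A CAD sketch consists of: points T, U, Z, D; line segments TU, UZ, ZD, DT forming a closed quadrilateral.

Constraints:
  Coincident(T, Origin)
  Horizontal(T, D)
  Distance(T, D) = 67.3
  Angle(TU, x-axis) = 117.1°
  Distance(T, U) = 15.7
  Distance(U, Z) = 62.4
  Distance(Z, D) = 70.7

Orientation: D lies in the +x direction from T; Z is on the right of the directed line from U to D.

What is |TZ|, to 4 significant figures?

46.92

Checks: |UZ| = 62.40 ✓; |ZD| = 70.70 ✓.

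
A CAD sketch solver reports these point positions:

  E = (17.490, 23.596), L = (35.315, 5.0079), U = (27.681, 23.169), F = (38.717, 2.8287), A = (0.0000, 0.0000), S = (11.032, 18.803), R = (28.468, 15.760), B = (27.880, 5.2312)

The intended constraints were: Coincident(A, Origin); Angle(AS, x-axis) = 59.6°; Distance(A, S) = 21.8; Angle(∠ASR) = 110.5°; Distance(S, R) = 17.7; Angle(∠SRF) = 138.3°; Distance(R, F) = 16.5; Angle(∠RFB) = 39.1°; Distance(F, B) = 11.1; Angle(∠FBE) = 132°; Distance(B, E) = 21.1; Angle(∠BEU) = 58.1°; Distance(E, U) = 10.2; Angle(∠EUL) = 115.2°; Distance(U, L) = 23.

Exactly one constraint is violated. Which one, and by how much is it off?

Distance(U, L) = 23 — off by 3.30.

A = (0.00, 0.00) ✓; AS at 59.60° ✓; |AS| = 21.80 ✓; ∠ASR = 110.5° ✓; |SR| = 17.70 ✓; ∠SRF = 138.3° ✓; |RF| = 16.50 ✓; ∠RFB = 39.10° ✓; |FB| = 11.10 ✓; ∠FBE = 132.0° ✓; |BE| = 21.10 ✓; ∠BEU = 58.10° ✓; |EU| = 10.20 ✓; ∠EUL = 115.2° ✓; |UL| = 19.70 ✗.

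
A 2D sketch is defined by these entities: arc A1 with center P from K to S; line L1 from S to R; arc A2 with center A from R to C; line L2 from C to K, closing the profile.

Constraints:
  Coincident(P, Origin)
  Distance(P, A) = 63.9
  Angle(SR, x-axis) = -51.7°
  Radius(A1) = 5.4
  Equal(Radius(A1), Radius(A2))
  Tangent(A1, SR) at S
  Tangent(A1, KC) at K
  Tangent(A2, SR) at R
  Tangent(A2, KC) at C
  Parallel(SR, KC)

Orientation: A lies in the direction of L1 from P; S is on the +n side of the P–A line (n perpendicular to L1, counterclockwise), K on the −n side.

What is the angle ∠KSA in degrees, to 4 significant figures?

85.17°

P is at the origin and A lies 63.9 along u from P, so A = 63.9·u = (39.60, -50.15). Tangency of A1 to both parallel lines with radius 5.4 puts S and K at P ± 5.4·n: S = (4.238, 3.347), K = (-4.238, -3.347). Then cos ∠KSA = SK·SA / (|SK||SA|), giving 85.17°.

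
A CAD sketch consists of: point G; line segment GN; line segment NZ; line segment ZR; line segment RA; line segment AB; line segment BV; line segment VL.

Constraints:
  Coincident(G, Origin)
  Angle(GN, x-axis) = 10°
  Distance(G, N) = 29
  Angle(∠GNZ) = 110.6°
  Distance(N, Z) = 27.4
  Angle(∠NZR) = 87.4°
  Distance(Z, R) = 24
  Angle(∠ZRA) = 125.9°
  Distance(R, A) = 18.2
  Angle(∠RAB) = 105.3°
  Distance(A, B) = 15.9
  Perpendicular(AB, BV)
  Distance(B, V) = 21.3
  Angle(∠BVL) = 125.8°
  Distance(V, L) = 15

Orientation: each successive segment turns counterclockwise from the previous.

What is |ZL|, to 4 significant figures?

8.974

AB ⟂ BV, so BV runs at 30.80°; with |BV| = 21.3, V = (23.65, 19.44). ∠BVL = 125.8° gives VL at 85.00° from the x-axis; with |VL| = 15.0, L = (24.96, 34.39). Then |ZL| = |L − Z| = 8.974.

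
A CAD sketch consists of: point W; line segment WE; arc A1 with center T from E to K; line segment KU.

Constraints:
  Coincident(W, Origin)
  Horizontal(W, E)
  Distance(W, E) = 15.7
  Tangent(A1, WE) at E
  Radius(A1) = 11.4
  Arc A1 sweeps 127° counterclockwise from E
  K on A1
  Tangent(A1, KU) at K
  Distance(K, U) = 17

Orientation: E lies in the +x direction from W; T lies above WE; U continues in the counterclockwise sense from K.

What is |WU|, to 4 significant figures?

35.01

W is at the origin; W and E share the same y with |WE| = 15.7 and E on the +x side, so E = (15.70, 0.000). A1 meets WE tangentially, so TE is at right angles to WE, so T = E + (0, 11.4) = (15.70, 11.40). On A1, E sits at bearing -90° from T; a 127° counterclockwise sweep puts K at bearing 37°, so K = T + 11.4·(cos 37°, sin 37°) = (24.80, 18.26). A1 meets KU tangentially, so TK is at right angles to KU, so KU runs along (−sin 37°, cos 37°); with |KU| = 17.0, U = (14.57, 31.84). Then |WU| = |U − W| = 35.01.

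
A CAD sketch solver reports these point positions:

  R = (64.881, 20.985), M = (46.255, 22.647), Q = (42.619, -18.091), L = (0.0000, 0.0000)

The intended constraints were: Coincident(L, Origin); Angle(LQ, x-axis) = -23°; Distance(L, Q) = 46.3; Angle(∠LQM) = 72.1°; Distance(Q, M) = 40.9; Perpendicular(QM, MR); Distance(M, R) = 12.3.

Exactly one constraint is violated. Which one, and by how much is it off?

Distance(M, R) = 12.3 — off by 6.40.

L = (0.00, 0.00) ✓; LQ at -23.00° ✓; |LQ| = 46.30 ✓; ∠LQM = 72.10° ✓; |QM| = 40.90 ✓; ∠(QM, MR) = 90.00° ✓; |MR| = 18.70 ✗.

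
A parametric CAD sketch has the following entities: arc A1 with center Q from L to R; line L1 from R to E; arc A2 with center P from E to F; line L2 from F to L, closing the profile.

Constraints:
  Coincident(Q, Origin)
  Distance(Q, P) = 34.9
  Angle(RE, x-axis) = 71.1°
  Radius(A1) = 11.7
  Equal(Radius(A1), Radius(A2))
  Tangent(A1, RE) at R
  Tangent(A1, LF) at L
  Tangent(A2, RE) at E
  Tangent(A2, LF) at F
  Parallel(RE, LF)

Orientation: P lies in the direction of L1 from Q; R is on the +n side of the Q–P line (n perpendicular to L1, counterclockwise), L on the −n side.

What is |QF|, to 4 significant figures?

36.81

The slot axis is L1's direction at 71.1°, so u = (cos 71.1°, sin 71.1°) = (0.3239, 0.9461) and n = (−sin 71.1°, cos 71.1°) = (-0.9461, 0.3239). Q is at the origin and P lies 34.9 along u from Q, so P = 34.9·u = (11.30, 33.02). Tangency of A1 to both parallel lines with radius 11.7 puts R and L at Q ± 11.7·n: R = (-11.07, 3.790), L = (11.07, -3.790). Equal radii place E and F the same way about P: E = P + 11.7·n = (0.2355, 36.81), F = P − 11.7·n = (22.37, 29.23). Then |QF| = |F − Q| = 36.81.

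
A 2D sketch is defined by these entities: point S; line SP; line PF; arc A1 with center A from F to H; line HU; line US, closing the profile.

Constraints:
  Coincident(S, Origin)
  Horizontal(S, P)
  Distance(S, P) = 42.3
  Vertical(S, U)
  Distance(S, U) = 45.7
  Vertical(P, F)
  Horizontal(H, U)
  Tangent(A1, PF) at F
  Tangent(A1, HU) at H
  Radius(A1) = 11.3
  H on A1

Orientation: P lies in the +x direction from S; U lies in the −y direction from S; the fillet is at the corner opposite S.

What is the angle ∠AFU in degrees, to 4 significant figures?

14.96°

The virtual corner opposite S is at (42.30, -45.70). Since A1 is tangent to PF there, AF ⟂ PF and the tangent condition forces AH to be normal to HU, with radius 11.3, so the center A sits 11.3 in from both sides at A = (31.00, -34.40). That places the tangent points at F = (42.30, -34.40) on PF and H = (31.00, -45.70) on HU. Then cos ∠AFU = FA·FU / (|FA||FU|), giving 14.96°.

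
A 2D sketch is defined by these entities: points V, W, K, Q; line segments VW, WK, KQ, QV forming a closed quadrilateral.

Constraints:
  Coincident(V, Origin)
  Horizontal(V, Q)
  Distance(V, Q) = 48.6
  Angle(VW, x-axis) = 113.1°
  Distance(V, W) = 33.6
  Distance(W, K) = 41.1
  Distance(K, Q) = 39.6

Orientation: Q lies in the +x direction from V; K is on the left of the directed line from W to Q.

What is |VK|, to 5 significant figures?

43.709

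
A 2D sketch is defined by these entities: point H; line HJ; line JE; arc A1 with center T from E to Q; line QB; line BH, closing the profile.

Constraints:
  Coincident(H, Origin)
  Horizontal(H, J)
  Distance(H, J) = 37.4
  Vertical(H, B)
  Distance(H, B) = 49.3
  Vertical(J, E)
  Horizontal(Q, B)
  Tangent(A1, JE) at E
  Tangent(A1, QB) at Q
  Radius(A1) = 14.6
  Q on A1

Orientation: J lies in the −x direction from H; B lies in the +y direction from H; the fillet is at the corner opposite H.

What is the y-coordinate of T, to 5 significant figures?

34.700

H and B share the same x with |HB| = 49.3 and B on the +y side, so B = (0.0000, 49.300). The virtual corner opposite H is at (-37.400, 49.300). Since A1 is tangent to JE there, TE ⟂ JE and tangency of A1 to QB means the radius TQ is perpendicular to QB, with radius 14.6, so the center T sits 14.6 in from both sides at T = (-22.800, 34.700). So T.y = 34.700.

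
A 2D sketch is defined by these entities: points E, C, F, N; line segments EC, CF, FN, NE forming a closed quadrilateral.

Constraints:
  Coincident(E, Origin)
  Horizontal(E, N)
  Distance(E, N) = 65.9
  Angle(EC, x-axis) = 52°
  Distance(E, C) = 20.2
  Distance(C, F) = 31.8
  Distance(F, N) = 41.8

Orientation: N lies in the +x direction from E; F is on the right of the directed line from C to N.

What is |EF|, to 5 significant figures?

29.073

E is at the origin; E and N share the same y with |EN| = 65.9 and N in +x, so N = (65.9, 0). EC runs at 52.0° with |EC| = 20.2, so C = (12.436, 15.918). F is determined by |CF| = 31.8 and |FN| = 41.8 together: it lies at the intersection of circle(C, 31.8) and circle(N, 41.8). With |CN| = 55.783, the foot of the radical line on CN is 21.294 from C and the perpendicular offset is √(31.8² − 21.294²) = 23.617. Taking the right-of-CN solution: F = (26.106, -12.794).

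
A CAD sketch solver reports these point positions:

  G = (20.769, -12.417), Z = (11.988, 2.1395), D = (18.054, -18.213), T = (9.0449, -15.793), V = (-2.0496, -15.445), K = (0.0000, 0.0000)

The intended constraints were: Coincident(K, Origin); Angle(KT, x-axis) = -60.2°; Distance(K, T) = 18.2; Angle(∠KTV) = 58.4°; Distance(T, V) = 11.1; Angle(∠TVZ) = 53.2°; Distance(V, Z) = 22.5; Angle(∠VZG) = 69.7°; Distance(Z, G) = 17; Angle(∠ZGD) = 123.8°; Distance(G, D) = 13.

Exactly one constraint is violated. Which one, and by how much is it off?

Distance(G, D) = 13 — off by 6.60.

K = (0.00, 0.00) ✓; KT at -60.20° ✓; |KT| = 18.20 ✓; ∠KTV = 58.40° ✓; |TV| = 11.10 ✓; ∠TVZ = 53.20° ✓; |VZ| = 22.50 ✓; ∠VZG = 69.70° ✓; |ZG| = 17.00 ✓; ∠ZGD = 123.8° ✓; |GD| = 6.400 ✗.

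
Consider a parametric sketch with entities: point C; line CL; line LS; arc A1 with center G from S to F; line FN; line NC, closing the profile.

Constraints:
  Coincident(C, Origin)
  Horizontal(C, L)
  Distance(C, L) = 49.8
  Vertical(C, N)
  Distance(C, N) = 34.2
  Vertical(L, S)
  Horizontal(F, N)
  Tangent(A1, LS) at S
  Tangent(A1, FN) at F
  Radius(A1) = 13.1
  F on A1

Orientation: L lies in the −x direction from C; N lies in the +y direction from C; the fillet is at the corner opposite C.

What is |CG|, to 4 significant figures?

42.33

CN is vertical with |CN| = 34.2 and N on the +y side, so N = (0.000, 34.20). The virtual corner opposite C is at (-49.80, 34.20). Since A1 is tangent to LS there, GS ⟂ LS and tangency of A1 to FN means the radius GF is perpendicular to FN, with radius 13.1, so the center G sits 13.1 in from both sides at G = (-36.70, 21.10). Then |CG| = |G − C| = 42.33.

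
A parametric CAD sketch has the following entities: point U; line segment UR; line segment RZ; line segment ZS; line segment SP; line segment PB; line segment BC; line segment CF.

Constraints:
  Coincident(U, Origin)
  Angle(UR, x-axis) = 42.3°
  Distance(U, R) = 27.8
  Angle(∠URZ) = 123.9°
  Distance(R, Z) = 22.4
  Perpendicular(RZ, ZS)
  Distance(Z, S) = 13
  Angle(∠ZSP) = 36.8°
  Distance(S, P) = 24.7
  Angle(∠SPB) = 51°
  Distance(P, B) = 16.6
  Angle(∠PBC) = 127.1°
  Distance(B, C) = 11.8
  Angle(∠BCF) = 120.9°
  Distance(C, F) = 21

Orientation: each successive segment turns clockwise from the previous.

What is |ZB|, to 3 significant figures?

6.40

U is at the origin; UR runs at 42.3° with length 27.8, so R = (20.6, 18.7). ∠URZ = 123.9° gives RZ at -13.8° from the x-axis; with |RZ| = 22.4, Z = (42.3, 13.4). RZ ⟂ ZS, so ZS runs at -104°; with |ZS| = 13.0, S = (39.2, 0.742). ∠ZSP = 36.8° gives SP at 113° from the x-axis; with |SP| = 24.7, P = (29.6, 23.5). ∠SPB = 51.0° gives PB at -16.0° from the x-axis; with |PB| = 16.6, B = (45.5, 18.9). Then |ZB| = |B − Z| = 6.40.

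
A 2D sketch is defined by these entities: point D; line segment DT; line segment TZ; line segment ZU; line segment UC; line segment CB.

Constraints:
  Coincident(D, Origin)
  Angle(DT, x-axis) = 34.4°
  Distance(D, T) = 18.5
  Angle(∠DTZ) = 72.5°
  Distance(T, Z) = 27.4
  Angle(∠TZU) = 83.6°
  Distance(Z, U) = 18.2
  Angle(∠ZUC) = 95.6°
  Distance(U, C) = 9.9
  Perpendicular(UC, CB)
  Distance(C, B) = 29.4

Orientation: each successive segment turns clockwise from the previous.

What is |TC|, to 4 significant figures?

23.70

D is at the origin; DT runs at 34.4° with length 18.5, so T = (15.26, 10.45). ∠DTZ = 72.5° gives TZ at -73.10° from the x-axis; with |TZ| = 27.4, Z = (23.23, -15.76). ∠TZU = 83.6° gives ZU at -169.5° from the x-axis; with |ZU| = 18.2, U = (5.335, -19.08). ∠ZUC = 95.6° gives UC at 106.1° from the x-axis; with |UC| = 9.9, C = (2.589, -9.570). Then |TC| = |C − T| = 23.70.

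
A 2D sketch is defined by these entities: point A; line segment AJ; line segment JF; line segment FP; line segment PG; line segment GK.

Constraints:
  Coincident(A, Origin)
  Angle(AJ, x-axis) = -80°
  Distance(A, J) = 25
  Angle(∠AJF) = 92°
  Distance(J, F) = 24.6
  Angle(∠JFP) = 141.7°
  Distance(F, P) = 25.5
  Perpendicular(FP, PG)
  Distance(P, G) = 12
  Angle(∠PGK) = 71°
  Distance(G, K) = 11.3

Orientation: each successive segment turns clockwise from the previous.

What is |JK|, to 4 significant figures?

34.82

FP ⟂ PG, so PG runs at 63.70°; with |PG| = 12.0, G = (-37.26, -7.679). ∠PGK = 71.0° gives GK at -45.30° from the x-axis; with |GK| = 11.3, K = (-29.32, -15.71). Then |JK| = |K − J| = 34.82.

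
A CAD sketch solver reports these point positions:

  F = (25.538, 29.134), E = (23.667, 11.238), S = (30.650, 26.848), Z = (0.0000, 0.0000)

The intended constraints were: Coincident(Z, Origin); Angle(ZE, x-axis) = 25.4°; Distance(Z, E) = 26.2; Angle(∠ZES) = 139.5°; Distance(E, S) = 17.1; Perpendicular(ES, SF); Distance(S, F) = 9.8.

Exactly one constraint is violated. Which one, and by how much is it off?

Distance(S, F) = 9.8 — off by 4.20.

Z = (0.00, 0.00) ✓; ZE at 25.40° ✓; |ZE| = 26.20 ✓; ∠ZES = 139.5° ✓; |ES| = 17.10 ✓; ∠(ES, SF) = 90.01° ✓; |SF| = 5.600 ✗.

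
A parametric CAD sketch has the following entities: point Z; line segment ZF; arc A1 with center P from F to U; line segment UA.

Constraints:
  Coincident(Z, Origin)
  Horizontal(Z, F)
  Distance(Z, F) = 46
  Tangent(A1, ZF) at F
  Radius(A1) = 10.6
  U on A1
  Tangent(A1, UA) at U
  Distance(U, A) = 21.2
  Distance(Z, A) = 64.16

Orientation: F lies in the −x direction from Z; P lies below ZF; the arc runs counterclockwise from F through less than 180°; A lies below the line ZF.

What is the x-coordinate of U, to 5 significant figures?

-56.584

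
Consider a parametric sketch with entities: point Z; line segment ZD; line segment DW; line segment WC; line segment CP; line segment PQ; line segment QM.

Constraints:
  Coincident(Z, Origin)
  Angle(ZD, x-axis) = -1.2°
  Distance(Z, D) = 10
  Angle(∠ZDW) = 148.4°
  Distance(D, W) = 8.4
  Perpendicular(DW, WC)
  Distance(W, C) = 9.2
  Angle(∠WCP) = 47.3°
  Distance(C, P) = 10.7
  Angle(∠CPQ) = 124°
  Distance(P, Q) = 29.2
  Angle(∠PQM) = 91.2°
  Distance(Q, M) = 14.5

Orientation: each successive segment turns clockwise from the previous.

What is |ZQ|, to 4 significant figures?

34.87

∠WCP = 47.3° gives CP at 104.5° from the x-axis; with |CP| = 10.7, P = (9.396, -2.134). ∠CPQ = 124.0° gives PQ at 48.50° from the x-axis; with |PQ| = 29.2, Q = (28.74, 19.74). Then |ZQ| = |Q − Z| = 34.87.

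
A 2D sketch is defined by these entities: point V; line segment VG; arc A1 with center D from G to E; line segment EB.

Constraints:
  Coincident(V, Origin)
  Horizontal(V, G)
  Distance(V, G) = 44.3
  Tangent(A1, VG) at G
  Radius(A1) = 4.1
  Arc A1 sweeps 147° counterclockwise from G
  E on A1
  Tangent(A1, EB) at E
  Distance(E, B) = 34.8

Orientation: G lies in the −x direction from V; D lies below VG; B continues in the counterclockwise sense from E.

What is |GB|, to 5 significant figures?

37.793

V is at the origin; VG is horizontal with |VG| = 44.3 and G on the −x side, so G = (-44.300, 0.0000). A1 meets VG tangentially, so DG is at right angles to VG, so D = G + (0, -4.1) = (-44.300, -4.1000). On A1, G sits at bearing 90° from D; a 147° counterclockwise sweep puts E at bearing 237°, so E = D + 4.1·(cos 237°, sin 237°) = (-46.533, -7.5385). Tangency of A1 to EB means the radius DE is perpendicular to EB, so EB runs along (−sin 237°, cos 237°); with |EB| = 34.8, B = (-17.347, -26.492). Then |GB| = |B − G| = 37.793.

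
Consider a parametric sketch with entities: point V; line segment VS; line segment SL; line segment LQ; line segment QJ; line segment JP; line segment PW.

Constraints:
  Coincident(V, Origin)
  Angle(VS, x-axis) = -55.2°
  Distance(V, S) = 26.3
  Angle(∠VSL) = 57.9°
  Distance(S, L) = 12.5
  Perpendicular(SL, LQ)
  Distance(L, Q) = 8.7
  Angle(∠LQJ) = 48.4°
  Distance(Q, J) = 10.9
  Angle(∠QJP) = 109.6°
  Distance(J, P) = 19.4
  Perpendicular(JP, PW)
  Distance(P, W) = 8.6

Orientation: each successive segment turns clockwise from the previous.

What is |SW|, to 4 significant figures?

23.68

∠QJP = 109.6° gives JP at -109.3° from the x-axis; with |JP| = 19.4, P = (4.185, -38.65). JP is perpendicular to PW, so PW runs at 160.7°; with |PW| = 8.6, W = (-3.932, -35.81). Then |SW| = |W − S| = 23.68.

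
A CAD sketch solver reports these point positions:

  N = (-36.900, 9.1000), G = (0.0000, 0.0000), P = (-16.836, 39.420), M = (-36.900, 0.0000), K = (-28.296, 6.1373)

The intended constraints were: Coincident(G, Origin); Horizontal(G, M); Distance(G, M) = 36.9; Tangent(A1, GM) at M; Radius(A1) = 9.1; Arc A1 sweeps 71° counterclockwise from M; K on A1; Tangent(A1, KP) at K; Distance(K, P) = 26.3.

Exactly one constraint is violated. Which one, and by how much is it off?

Distance(K, P) = 26.3 — off by 8.90.

G = (0.00, 0.00) ✓; G.y = 0.00, M.y = 0.00 ✓; |GM| = 36.90 ✓; ∠(NM, MG) = 90.00° ✓; |NM| = 9.100 ✓; bearing(N→K) − bearing(N→M) = 71.00° ✓; |NK| = 9.100 ✓; ∠(NK, KP) = 90.00° ✓; |KP| = 35.20 ✗.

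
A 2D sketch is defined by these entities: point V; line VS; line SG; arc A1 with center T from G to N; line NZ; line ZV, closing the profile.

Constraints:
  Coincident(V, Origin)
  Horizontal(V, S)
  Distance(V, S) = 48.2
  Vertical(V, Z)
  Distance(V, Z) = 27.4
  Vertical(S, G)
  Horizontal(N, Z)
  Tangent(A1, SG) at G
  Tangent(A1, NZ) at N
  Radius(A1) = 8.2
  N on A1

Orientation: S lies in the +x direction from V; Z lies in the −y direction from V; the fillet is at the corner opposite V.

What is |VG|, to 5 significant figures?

51.883

The virtual corner opposite V is at (48.200, -27.400). The tangent condition forces TG to be normal to SG and A1 meets NZ tangentially, so TN is at right angles to NZ, with radius 8.2, so the center T sits 8.2 in from both sides at T = (40.000, -19.200). That places the tangent points at G = (48.200, -19.200) on SG and N = (40.000, -27.400) on NZ. Then |VG| = |G − V| = 51.883.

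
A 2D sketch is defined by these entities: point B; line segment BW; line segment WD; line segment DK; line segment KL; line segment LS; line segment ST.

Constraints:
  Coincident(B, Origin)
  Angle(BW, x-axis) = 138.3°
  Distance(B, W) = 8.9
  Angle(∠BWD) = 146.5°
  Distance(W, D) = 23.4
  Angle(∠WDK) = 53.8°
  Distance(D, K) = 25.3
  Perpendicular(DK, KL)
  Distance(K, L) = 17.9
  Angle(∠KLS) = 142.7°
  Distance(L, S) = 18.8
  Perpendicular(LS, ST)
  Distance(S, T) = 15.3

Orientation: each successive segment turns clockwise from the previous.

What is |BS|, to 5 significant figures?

13.664

B is at the origin; BW runs at 138.3° with length 8.9, so W = (-6.6451, 5.9206). ∠BWD = 146.5° gives WD at 104.80° from the x-axis; with |WD| = 23.4, D = (-12.623, 28.544). ∠WDK = 53.8° gives DK at -21.400° from the x-axis; with |DK| = 25.3, K = (10.933, 19.313). The perpendicularity gives KL at right angles to DK, so KL runs at -111.40°; with |KL| = 17.9, L = (4.4019, 2.6469). ∠KLS = 142.7° gives LS at -148.70° from the x-axis; with |LS| = 18.8, S = (-11.662, -7.1200). Then |BS| = |S − B| = 13.664.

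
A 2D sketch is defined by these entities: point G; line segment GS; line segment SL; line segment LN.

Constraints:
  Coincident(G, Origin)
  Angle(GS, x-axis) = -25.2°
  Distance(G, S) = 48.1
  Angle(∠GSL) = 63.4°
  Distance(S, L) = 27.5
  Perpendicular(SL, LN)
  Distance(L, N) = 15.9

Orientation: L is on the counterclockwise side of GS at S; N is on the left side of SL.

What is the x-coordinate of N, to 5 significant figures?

26.955

G is at the origin; GS runs at -25.2° with length 48.1, so S = 48.1·(cos -25.2°, sin -25.2°) = (43.522, -20.480). ∠GSL = 63.4°, so SL runs at -25.2° + (180° − 63.4°) = 91.400° from the x-axis; with |SL| = 27.5, L = S + 27.5·(cos 91.400°, sin 91.400°) = (42.850, 7.0118). The perpendicularity gives LN at right angles to SL; with |LN| = 15.9 on the left of SL, N = L + 15.9·(-0.99970, -0.024432) = (26.955, 6.6233). So N.x = 26.955.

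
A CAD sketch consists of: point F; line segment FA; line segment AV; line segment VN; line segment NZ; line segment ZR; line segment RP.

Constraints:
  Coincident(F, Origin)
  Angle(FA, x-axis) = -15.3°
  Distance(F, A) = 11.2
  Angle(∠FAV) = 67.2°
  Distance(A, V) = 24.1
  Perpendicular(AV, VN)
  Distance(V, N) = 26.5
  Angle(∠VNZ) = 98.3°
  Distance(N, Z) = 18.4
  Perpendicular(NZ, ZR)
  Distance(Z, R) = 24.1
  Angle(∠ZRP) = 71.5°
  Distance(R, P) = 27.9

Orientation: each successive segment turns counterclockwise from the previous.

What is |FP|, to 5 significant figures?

25.533

F is at the origin; FA runs at -15.3° with length 11.2, so A = (10.803, -2.9554). ∠FAV = 67.2° gives AV at 97.500° from the x-axis; with |AV| = 24.1, V = (7.6574, 20.938). AV is perpendicular to VN, so VN runs at -172.50°; with |VN| = 26.5, N = (-18.616, 17.479). ∠VNZ = 98.3° gives NZ at -90.800° from the x-axis; with |NZ| = 18.4, Z = (-18.873, -0.91871). NZ is perpendicular to ZR, so ZR runs at -0.80000°; with |ZR| = 24.1, R = (5.2248, -1.2552). ∠ZRP = 71.5° gives RP at 107.70° from the x-axis; with |RP| = 27.9, P = (-3.2577, 25.324). Then |FP| = |P − F| = 25.533.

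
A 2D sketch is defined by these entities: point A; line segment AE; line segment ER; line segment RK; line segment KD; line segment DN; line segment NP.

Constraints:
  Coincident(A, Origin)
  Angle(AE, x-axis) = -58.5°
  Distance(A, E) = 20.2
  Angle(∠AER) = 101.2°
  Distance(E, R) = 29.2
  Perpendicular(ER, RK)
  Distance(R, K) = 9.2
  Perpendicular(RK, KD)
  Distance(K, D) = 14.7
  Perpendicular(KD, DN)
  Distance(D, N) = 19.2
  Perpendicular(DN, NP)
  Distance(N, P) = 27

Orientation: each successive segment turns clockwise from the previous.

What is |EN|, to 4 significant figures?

17.61

A is at the origin; AE runs at -58.5° with length 20.2, so E = (10.55, -17.22). ∠AER = 101.2° gives ER at -137.3° from the x-axis; with |ER| = 29.2, R = (-10.91, -37.03). ER is perpendicular to RK, so RK runs at 132.7°; with |RK| = 9.2, K = (-17.14, -30.26). RK is perpendicular to KD, so KD runs at 42.70°; with |KD| = 14.7, D = (-6.341, -20.30). KD is perpendicular to DN, so DN runs at -47.30°; with |DN| = 19.2, N = (6.680, -34.41). Then |EN| = |N − E| = 17.61.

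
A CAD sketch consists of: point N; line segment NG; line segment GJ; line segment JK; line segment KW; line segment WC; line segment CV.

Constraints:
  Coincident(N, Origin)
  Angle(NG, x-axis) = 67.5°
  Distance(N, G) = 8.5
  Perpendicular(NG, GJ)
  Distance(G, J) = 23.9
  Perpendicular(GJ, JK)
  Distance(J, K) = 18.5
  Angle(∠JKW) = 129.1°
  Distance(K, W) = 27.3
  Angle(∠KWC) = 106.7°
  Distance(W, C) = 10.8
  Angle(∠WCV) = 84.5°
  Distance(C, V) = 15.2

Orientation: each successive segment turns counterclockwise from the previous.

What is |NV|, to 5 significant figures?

10.076

∠KWC = 106.7° gives WC at 11.700° from the x-axis; with |WC| = 10.8, C = (-2.3474, -21.917). ∠WCV = 84.5° gives CV at 107.20° from the x-axis; with |CV| = 15.2, V = (-6.8422, -7.3967). Then |NV| = |V − N| = 10.076.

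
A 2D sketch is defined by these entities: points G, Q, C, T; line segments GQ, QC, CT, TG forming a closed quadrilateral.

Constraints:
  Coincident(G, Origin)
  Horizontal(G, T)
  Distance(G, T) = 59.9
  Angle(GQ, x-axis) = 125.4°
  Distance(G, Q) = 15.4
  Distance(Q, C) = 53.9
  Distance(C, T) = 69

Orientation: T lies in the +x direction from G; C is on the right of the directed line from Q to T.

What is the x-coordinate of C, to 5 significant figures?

3.5887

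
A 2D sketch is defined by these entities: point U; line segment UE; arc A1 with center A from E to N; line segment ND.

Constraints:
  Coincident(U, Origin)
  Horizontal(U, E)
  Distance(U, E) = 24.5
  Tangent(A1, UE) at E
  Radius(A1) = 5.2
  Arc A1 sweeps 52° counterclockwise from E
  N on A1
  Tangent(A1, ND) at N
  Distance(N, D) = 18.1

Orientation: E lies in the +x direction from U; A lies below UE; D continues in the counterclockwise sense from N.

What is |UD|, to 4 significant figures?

18.71

U is at the origin; U and E share the same y with |UE| = 24.5 and E on the +x side, so E = (24.50, 0.000). A1 meets UE tangentially, so AE is at right angles to UE, so A = E + (0, -5.2) = (24.50, -5.200). On A1, E sits at bearing 90° from A; a 52° counterclockwise sweep puts N at bearing 142°, so N = A + 5.2·(cos 142°, sin 142°) = (20.40, -1.999). A1 meets ND tangentially, so AN is at right angles to ND, so ND runs along (−sin 142°, cos 142°); with |ND| = 18.1, D = (9.259, -16.26). Then |UD| = |D − U| = 18.71.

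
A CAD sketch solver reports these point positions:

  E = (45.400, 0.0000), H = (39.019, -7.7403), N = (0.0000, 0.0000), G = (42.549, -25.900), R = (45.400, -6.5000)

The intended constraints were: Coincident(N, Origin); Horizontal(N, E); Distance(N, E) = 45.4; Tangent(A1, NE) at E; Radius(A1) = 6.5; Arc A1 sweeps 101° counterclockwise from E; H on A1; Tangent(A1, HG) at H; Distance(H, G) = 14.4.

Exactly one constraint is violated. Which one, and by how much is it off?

Distance(H, G) = 14.4 — off by 4.10.

N = (0.00, 0.00) ✓; N.y = 0.00, E.y = 0.00 ✓; |NE| = 45.40 ✓; ∠(RE, EN) = 90.00° ✓; |RE| = 6.500 ✓; bearing(R→H) − bearing(R→E) = 101.0° ✓; |RH| = 6.500 ✓; ∠(RH, HG) = 90.00° ✓; |HG| = 18.50 ✗.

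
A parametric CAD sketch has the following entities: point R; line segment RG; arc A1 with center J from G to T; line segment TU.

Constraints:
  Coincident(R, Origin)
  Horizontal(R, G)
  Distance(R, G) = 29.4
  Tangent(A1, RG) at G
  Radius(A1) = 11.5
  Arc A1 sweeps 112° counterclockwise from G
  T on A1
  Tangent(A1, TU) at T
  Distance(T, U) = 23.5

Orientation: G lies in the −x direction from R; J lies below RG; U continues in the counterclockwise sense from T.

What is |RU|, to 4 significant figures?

48.89

On A1, G sits at bearing 90° from J; a 112° counterclockwise sweep puts T at bearing 202°, so T = J + 11.5·(cos 202°, sin 202°) = (-40.06, -15.81). Tangency of A1 to TU means the radius JT is perpendicular to TU, so TU runs along (−sin 202°, cos 202°); with |TU| = 23.5, U = (-31.26, -37.60). Then |RU| = |U − R| = 48.89.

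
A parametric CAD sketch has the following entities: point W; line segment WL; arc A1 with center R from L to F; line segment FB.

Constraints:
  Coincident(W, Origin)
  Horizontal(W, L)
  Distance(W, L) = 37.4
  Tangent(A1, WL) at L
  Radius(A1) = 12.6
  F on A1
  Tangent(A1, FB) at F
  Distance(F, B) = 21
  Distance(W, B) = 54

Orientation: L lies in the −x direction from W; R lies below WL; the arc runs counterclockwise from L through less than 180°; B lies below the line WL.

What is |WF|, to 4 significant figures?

51.98

Checks: |RF| = 12.60 ✓; ∠(RF, FB) = 90.00° ✓; |FB| = 21.00 ✓; |WB| = 54.00 ✓.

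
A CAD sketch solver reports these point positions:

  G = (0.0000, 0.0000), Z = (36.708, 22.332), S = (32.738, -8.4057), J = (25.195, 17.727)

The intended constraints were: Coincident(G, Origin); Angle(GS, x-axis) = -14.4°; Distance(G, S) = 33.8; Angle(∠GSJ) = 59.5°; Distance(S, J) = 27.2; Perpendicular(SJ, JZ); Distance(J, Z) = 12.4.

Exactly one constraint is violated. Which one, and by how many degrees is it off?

Perpendicular(SJ, JZ) — off by 5.70°.

G = (0.00, 0.00) ✓; GS at -14.40° ✓; |GS| = 33.80 ✓; ∠GSJ = 59.50° ✓; |SJ| = 27.20 ✓; ∠(SJ, JZ) = 84.30° ✗; |JZ| = 12.40 ✓.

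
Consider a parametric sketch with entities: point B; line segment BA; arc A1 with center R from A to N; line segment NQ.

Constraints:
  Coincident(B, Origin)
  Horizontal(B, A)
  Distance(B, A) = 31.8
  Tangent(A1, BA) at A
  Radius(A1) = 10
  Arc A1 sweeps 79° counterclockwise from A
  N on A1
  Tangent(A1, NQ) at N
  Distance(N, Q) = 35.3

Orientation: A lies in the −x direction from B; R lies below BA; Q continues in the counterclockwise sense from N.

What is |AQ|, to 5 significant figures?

45.836

B is at the origin; B and A share the same y with |BA| = 31.8 and A on the −x side, so A = (-31.800, 0.0000). Tangency of A1 to BA means the radius RA is perpendicular to BA, so R = A + (0, -10) = (-31.800, -10.000). On A1, A sits at bearing 90° from R; a 79° counterclockwise sweep puts N at bearing 169°, so N = R + 10.0·(cos 169°, sin 169°) = (-41.616, -8.0919). The tangent condition forces RN to be normal to NQ, so NQ runs along (−sin 169°, cos 169°); with |NQ| = 35.3, Q = (-48.352, -42.743). Then |AQ| = |Q − A| = 45.836.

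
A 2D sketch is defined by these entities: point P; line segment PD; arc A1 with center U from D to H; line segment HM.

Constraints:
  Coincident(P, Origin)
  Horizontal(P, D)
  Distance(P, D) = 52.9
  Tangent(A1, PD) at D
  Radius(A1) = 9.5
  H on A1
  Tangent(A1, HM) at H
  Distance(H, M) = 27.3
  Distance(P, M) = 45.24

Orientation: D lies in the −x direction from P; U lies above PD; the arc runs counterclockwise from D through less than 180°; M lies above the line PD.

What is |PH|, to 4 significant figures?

44.56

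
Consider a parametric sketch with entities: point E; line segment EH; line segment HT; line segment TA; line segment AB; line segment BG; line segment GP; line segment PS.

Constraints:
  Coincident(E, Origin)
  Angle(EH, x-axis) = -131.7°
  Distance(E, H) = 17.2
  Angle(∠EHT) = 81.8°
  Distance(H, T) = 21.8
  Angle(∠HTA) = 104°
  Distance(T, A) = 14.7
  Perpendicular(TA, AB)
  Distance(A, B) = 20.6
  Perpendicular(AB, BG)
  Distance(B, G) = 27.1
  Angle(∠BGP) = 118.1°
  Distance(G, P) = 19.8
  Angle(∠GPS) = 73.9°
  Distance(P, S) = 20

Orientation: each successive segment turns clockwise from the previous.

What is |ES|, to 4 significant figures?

27.71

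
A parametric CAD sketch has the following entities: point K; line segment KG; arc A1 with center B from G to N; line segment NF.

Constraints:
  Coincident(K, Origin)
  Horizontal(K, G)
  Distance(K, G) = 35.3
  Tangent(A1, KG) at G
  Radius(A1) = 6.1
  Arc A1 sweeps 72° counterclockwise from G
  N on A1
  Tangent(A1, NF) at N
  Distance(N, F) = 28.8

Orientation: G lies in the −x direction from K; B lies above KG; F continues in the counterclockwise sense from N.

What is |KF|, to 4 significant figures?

37.73

K is at the origin; K and G share the same y with |KG| = 35.3 and G on the −x side, so G = (-35.30, 0.000). Tangency of A1 to KG means the radius BG is perpendicular to KG, so B = G + (0, 6.1) = (-35.30, 6.100). On A1, G sits at bearing -90° from B; a 72° counterclockwise sweep puts N at bearing -18°, so N = B + 6.1·(cos -18°, sin -18°) = (-29.50, 4.215). The tangent condition forces BN to be normal to NF, so NF runs along (−sin -18°, cos -18°); with |NF| = 28.8, F = (-20.60, 31.61). Then |KF| = |F − K| = 37.73.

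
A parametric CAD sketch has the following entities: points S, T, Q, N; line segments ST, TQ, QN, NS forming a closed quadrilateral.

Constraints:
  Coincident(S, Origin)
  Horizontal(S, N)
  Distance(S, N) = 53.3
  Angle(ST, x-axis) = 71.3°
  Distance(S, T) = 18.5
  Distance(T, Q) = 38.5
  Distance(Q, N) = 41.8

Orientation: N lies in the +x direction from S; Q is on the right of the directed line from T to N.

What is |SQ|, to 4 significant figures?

25.48

Checks: |TQ| = 38.50 ✓; |QN| = 41.80 ✓.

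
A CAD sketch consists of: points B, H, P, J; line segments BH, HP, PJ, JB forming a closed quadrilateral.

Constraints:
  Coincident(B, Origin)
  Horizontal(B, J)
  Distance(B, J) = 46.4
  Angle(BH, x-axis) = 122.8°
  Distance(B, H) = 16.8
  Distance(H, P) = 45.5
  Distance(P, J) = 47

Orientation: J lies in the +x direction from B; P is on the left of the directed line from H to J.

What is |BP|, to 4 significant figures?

50.09

B is at the origin; B and J share the same y with |BJ| = 46.4 and J in +x, so J = (46.4, 0). BH runs at 122.8° with |BH| = 16.8, so H = (-9.101, 14.12). P is determined by |HP| = 45.5 and |PJ| = 47.0 together: it lies at the intersection of circle(H, 45.5) and circle(J, 47.0). With |HJ| = 57.27, the foot of the radical line on HJ is 27.42 from H and the perpendicular offset is √(45.5² − 27.42²) = 36.31. Taking the left-of-HJ solution: P = (26.43, 42.55).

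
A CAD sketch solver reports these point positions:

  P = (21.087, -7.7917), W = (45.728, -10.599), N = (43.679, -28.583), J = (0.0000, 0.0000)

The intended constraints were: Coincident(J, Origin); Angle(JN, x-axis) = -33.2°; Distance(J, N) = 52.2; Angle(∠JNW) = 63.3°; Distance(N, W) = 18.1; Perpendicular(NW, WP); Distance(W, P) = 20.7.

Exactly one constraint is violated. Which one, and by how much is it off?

Distance(W, P) = 20.7 — off by 4.10.

J = (0.00, 0.00) ✓; JN at -33.20° ✓; |JN| = 52.20 ✓; ∠JNW = 63.30° ✓; |NW| = 18.10 ✓; ∠(NW, WP) = 90.00° ✓; |WP| = 24.80 ✗.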